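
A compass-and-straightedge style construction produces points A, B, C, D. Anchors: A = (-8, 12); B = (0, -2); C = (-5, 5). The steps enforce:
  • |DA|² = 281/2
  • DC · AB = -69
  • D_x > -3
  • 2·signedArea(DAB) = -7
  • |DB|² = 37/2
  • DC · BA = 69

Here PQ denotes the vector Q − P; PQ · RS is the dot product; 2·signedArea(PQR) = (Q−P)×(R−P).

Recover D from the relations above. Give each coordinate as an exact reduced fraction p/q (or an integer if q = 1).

1. D_x = -5/2  [2·signedArea(DAB) = -7 ∩ DC · BA = 69]
2. D_y = 3/2  [2·signedArea(DAB) = -7 ∩ DC · BA = 69]
   → D = (-5/2, 3/2)

D = (-5/2, 3/2)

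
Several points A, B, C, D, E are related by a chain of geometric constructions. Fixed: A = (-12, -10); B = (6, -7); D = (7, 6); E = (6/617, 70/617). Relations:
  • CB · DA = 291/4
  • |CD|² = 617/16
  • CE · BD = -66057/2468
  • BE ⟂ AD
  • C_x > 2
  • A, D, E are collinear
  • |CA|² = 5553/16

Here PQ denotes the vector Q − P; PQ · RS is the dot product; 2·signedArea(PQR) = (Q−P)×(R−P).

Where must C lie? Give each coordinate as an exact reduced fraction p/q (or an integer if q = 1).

1. C_x = 9/4  [CB · DA = 291/4 ∩ CE · BD = -66057/2468]
2. C_y = 2  [CB · DA = 291/4 ∩ CE · BD = -66057/2468]
   → C = (9/4, 2)

C = (9/4, 2)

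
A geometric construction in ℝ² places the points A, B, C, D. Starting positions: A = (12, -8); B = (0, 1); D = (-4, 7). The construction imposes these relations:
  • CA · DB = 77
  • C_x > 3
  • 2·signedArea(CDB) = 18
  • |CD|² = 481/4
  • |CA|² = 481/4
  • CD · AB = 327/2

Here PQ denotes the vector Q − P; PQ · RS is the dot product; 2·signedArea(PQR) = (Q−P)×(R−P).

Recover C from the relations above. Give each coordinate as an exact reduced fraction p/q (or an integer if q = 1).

1. C_x = 4  [CA · DB = 77 ∩ CD · AB = 327/2]
2. C_y = -1/2  [CA · DB = 77 ∩ CD · AB = 327/2]
   → C = (4, -1/2)

C = (4, -1/2)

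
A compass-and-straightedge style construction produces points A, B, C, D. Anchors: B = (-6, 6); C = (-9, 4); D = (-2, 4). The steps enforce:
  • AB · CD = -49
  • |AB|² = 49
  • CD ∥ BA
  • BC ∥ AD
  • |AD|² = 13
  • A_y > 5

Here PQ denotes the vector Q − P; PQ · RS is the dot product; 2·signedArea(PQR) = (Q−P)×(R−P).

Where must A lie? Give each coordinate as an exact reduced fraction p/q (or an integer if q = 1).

1. A_x = 1  [BC ∥ AD ∩ CD ∥ BA]
2. A_y = 6  [BC ∥ AD ∩ CD ∥ BA]
   → A = (1, 6)

A = (1, 6)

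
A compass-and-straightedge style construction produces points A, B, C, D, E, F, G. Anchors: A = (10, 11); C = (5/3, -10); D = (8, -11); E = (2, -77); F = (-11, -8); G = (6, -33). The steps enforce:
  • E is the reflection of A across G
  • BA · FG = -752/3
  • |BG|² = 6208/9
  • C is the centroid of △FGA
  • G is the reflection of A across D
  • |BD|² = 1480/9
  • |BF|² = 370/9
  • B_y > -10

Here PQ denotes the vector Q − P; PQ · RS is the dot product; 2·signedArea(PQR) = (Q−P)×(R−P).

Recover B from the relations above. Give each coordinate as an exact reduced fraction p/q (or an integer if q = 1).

B = (-14/3, -9)

1. B_x = -14/3  [line -17·x + 25·y + 437/3 = 0 ∩ |BF|² = 370/9]
2. B_y = -9  [line -17·x + 25·y + 437/3 = 0 ∩ |BF|² = 370/9]
   → B = (-14/3, -9)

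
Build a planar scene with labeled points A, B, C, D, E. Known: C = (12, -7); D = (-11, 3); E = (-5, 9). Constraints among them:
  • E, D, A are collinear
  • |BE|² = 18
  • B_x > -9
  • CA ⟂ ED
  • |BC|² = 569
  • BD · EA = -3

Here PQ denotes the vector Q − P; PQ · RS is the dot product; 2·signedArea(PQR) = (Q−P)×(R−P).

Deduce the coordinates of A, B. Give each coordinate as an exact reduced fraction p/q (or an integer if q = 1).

1. A_x = -9/2  [E, D, A are collinear ∩ CA ⟂ ED]
2. A_y = 19/2  [E, D, A are collinear ∩ CA ⟂ ED]
   → A = (-9/2, 19/2)
3. B_x = -8  [line -1/2·x + -1/2·y + -1 = 0 ∩ |BE|² = 18]
4. B_y = 6  [line -1/2·x + -1/2·y + -1 = 0 ∩ |BE|² = 18]
   → B = (-8, 6)

A = (-9/2, 19/2)
B = (-8, 6)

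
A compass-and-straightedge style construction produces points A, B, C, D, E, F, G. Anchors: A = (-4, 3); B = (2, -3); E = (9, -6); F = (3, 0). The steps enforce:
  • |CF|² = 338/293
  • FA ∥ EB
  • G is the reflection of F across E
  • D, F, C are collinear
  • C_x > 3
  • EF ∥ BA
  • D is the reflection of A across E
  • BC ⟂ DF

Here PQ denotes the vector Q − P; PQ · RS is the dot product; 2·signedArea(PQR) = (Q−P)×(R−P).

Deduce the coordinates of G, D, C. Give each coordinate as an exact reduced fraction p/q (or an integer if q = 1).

C = (1126/293, -195/293)
D = (22, -15)
G = (15, -12)

1. G_x = 15  [G is the reflection of F across E]
2. G_y = -12  [G is the reflection of F across E]
   → G = (15, -12)
3. D_x = 22  [D is the reflection of A across E]
4. D_y = -15  [D is the reflection of A across E]
   → D = (22, -15)
5. C_x = 1126/293  [D, F, C are collinear ∩ BC ⟂ DF]
6. C_y = -195/293  [D, F, C are collinear ∩ BC ⟂ DF]
   → C = (1126/293, -195/293)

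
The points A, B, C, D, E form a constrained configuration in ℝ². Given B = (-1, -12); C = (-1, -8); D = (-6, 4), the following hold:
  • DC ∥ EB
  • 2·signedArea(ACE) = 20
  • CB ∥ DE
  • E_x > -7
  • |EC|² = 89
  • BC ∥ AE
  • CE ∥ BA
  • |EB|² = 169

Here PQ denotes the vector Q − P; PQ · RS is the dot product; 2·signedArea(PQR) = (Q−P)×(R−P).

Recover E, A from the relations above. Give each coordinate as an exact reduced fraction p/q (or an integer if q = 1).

1. E_x = -6  [DC ∥ EB ∩ CB ∥ DE]
2. E_y = 0  [DC ∥ EB ∩ CB ∥ DE]
   → E = (-6, 0)
3. A_x = -6  [BC ∥ AE ∩ CE ∥ BA]
4. A_y = -4  [BC ∥ AE ∩ CE ∥ BA]
   → A = (-6, -4)

A = (-6, -4)
E = (-6, 0)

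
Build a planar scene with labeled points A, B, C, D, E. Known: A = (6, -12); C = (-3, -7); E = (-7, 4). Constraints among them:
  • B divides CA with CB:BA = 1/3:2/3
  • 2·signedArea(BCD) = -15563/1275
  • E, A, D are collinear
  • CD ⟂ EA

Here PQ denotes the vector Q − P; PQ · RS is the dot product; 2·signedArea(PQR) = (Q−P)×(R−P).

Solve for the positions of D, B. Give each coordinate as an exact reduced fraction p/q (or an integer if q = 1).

1. D_x = -11/425  [E, A, D are collinear ∩ CD ⟂ EA]
2. D_y = -1948/425  [E, A, D are collinear ∩ CD ⟂ EA]
   → D = (-11/425, -1948/425)
3. B_x = 0  [B divides CA with CB:BA = 1/3:2/3]
4. B_y = -26/3  [B divides CA with CB:BA = 1/3:2/3]
   → B = (0, -26/3)

B = (0, -26/3)
D = (-11/425, -1948/425)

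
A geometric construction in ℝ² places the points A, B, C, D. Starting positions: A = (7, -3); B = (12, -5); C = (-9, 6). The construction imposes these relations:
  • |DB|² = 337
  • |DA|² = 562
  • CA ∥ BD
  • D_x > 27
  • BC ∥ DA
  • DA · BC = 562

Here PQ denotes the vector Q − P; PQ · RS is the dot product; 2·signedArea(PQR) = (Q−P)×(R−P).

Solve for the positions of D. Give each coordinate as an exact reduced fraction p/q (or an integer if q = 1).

1. D_x = 28  [BC ∥ DA ∩ CA ∥ BD]
2. D_y = -14  [BC ∥ DA ∩ CA ∥ BD]
   → D = (28, -14)

D = (28, -14)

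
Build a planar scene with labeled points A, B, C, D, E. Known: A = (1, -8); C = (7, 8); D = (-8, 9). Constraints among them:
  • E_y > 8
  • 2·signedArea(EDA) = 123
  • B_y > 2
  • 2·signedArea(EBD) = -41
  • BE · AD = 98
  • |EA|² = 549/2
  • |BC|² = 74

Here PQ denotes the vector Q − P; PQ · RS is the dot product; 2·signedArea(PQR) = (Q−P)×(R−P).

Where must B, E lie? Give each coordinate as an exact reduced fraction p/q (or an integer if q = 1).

1. E_x = -1/2  [line 17·x + 9·y + -68 = 0 ∩ |EA|² = 549/2]
2. E_y = 17/2  [line 17·x + 9·y + -68 = 0 ∩ |EA|² = 549/2]
   → E = (-1/2, 17/2)
3. B_x = 0  [BE · AD = 98 ∩ 2·signedArea(EBD) = -41]
4. B_y = 3  [BE · AD = 98 ∩ 2·signedArea(EBD) = -41]
   → B = (0, 3)

B = (0, 3)
E = (-1/2, 17/2)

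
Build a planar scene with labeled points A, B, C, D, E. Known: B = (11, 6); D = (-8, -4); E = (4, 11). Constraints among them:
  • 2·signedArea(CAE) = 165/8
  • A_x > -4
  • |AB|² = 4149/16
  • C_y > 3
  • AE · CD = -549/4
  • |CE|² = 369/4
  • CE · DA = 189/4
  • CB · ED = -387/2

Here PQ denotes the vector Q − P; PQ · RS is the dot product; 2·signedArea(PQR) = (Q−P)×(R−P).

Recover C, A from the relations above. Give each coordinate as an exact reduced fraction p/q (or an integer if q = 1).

A = (-13/4, -3/2)
C = (-2, 7/2)

1. C_x = -2  [line 12·x + 15·y + -57/2 = 0 ∩ |CE|² = 369/4]
2. C_y = 7/2  [line 12·x + 15·y + -57/2 = 0 ∩ |CE|² = 369/4]
   → C = (-2, 7/2)
3. A_x = -13/4  [2·signedArea(CAE) = 165/8 ∩ AE · CD = -549/4]
4. A_y = -3/2  [2·signedArea(CAE) = 165/8 ∩ AE · CD = -549/4]
   → A = (-13/4, -3/2)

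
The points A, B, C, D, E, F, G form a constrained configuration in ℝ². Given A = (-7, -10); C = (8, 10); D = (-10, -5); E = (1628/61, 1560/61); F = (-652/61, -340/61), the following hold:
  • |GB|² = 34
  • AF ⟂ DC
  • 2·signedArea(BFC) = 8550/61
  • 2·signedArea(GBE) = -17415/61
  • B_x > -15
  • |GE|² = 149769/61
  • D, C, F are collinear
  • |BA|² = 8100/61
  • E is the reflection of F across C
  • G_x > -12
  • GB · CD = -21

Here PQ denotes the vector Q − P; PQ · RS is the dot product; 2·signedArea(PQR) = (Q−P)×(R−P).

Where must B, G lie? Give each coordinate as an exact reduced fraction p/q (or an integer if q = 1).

B = (-877/61, -70/61)
G = (-694/61, -375/61)

1. B_x = -877/61  [line -950/61·x + 1140/61·y + -12350/61 = 0 ∩ |BA|² = 8100/61]
2. B_y = -70/61  [line -950/61·x + 1140/61·y + -12350/61 = 0 ∩ |BA|² = 8100/61]
   → B = (-877/61, -70/61)
3. G_x = -694/61  [2·signedArea(GBE) = -17415/61 ∩ GB · CD = -21]
4. G_y = -375/61  [2·signedArea(GBE) = -17415/61 ∩ GB · CD = -21]
   → G = (-694/61, -375/61)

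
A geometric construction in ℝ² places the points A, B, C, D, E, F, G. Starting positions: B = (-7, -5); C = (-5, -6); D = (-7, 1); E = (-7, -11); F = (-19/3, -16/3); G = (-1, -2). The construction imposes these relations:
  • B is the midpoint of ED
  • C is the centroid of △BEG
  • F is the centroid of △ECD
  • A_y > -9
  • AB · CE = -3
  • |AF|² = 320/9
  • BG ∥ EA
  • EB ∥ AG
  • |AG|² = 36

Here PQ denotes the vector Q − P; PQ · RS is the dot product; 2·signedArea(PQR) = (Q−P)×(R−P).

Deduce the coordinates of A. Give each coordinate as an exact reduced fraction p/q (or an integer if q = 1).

A = (-1, -8)

1. A_x = -1  [EB ∥ AG ∩ BG ∥ EA]
2. A_y = -8  [EB ∥ AG ∩ BG ∥ EA]
   → A = (-1, -8)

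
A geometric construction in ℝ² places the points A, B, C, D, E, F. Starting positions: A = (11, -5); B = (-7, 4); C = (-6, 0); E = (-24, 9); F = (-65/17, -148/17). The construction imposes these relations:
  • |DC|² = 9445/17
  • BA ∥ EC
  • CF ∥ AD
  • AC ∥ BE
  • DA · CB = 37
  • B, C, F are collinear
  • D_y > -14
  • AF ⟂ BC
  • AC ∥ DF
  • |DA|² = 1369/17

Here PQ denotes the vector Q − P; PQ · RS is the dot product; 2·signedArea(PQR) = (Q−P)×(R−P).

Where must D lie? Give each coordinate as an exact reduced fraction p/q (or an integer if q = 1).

1. D_x = 224/17  [AC ∥ DF ∩ CF ∥ AD]
2. D_y = -233/17  [AC ∥ DF ∩ CF ∥ AD]
   → D = (224/17, -233/17)

D = (224/17, -233/17)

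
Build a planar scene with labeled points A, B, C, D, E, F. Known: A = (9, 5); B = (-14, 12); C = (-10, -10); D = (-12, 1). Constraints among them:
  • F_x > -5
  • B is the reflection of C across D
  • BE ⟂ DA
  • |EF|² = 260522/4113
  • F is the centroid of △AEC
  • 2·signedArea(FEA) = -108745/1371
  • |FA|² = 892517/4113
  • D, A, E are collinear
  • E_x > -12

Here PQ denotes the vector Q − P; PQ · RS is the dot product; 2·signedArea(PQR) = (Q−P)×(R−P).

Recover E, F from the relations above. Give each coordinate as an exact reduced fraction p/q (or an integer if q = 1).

1. E_x = -5442/457  [D, A, E are collinear ∩ BE ⟂ DA]
2. E_y = 465/457  [D, A, E are collinear ∩ BE ⟂ DA]
   → E = (-5442/457, 465/457)
3. F_x = -5899/1371  [F is the centroid of △AEC]
4. F_y = -1820/1371  [F is the centroid of △AEC]
   → F = (-5899/1371, -1820/1371)

E = (-5442/457, 465/457)
F = (-5899/1371, -1820/1371)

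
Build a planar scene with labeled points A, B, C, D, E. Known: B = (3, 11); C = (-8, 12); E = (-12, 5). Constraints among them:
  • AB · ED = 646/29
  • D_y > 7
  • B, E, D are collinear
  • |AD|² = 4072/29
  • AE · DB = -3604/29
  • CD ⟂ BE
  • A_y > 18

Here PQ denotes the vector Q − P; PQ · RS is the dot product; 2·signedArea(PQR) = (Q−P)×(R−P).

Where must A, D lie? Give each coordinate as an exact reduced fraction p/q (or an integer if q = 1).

1. D_x = -178/29  [B, E, D are collinear ∩ CD ⟂ BE]
2. D_y = 213/29  [B, E, D are collinear ∩ CD ⟂ BE]
   → D = (-178/29, 213/29)
3. A_x = -4  [line -265/29·x + -106/29·y + 954/29 = 0 ∩ |AD|² = 4072/29]
4. A_y = 19  [line -265/29·x + -106/29·y + 954/29 = 0 ∩ |AD|² = 4072/29]
   → A = (-4, 19)

A = (-4, 19)
D = (-178/29, 213/29)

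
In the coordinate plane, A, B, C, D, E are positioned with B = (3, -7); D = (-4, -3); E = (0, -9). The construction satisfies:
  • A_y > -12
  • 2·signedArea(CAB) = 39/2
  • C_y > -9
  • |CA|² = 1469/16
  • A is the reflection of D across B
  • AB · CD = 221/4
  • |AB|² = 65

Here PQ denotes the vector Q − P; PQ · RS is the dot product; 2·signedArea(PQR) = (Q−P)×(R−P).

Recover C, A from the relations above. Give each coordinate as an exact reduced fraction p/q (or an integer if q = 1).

A = (10, -11)
C = (3/4, -17/2)

1. A_x = 10  [A is the reflection of D across B]
2. A_y = -11  [A is the reflection of D across B]
   → A = (10, -11)
3. C_x = 3/4  [2·signedArea(CAB) = 39/2 ∩ AB · CD = 221/4]
4. C_y = -17/2  [2·signedArea(CAB) = 39/2 ∩ AB · CD = 221/4]
   → C = (3/4, -17/2)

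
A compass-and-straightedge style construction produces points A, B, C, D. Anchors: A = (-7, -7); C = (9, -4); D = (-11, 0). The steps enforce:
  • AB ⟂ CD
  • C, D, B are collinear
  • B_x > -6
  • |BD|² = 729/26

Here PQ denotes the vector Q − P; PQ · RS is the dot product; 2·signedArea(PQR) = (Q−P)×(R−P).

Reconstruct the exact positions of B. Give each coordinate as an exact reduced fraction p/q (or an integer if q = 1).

B = (-151/26, -27/26)

1. B_x = -151/26  [C, D, B are collinear ∩ AB ⟂ CD]
2. B_y = -27/26  [C, D, B are collinear ∩ AB ⟂ CD]
   → B = (-151/26, -27/26)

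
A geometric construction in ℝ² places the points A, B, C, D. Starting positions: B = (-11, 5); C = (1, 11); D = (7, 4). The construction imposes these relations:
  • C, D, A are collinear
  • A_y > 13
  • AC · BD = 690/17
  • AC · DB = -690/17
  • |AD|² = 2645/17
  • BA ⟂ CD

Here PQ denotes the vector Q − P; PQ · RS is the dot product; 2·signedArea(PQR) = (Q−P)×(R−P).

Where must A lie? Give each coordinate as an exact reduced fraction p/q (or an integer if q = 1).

1. A_x = -19/17  [C, D, A are collinear ∩ BA ⟂ CD]
2. A_y = 229/17  [C, D, A are collinear ∩ BA ⟂ CD]
   → A = (-19/17, 229/17)

A = (-19/17, 229/17)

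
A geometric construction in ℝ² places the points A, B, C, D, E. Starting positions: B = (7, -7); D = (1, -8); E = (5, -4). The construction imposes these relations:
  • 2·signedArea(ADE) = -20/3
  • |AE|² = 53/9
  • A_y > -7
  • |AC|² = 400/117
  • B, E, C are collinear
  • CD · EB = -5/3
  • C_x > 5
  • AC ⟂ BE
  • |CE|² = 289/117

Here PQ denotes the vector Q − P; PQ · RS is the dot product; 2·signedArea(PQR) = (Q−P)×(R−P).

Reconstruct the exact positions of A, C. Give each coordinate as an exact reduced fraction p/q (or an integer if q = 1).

A = (13/3, -19/3)
C = (229/39, -69/13)

1. C_x = 229/39  [B, E, C are collinear ∩ CD · EB = -5/3]
2. C_y = -69/13  [B, E, C are collinear ∩ CD · EB = -5/3]
   → C = (229/39, -69/13)
3. A_x = 13/3  [2·signedArea(ADE) = -20/3 ∩ AC ⟂ BE]
4. A_y = -19/3  [2·signedArea(ADE) = -20/3 ∩ AC ⟂ BE]
   → A = (13/3, -19/3)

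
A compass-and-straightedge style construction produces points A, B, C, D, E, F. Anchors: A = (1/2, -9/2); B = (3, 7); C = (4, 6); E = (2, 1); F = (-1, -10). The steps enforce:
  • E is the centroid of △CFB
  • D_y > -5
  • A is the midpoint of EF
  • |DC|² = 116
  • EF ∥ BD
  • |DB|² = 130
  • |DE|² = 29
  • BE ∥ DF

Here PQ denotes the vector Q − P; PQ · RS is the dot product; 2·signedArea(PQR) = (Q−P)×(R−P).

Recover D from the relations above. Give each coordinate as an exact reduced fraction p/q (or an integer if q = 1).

D = (0, -4)

1. D_x = 0  [BE ∥ DF ∩ EF ∥ BD]
2. D_y = -4  [BE ∥ DF ∩ EF ∥ BD]
   → D = (0, -4)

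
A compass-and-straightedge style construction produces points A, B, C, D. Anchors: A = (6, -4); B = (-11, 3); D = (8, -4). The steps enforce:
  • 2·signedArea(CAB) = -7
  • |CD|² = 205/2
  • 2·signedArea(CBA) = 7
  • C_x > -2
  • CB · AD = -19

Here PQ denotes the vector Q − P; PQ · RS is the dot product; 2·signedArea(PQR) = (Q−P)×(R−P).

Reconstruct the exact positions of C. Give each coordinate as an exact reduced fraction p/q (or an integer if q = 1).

1. C_x = -3/2  [2·signedArea(CAB) = -7 ∩ CB · AD = -19]
2. C_y = -1/2  [2·signedArea(CAB) = -7 ∩ CB · AD = -19]
   → C = (-3/2, -1/2)

C = (-3/2, -1/2)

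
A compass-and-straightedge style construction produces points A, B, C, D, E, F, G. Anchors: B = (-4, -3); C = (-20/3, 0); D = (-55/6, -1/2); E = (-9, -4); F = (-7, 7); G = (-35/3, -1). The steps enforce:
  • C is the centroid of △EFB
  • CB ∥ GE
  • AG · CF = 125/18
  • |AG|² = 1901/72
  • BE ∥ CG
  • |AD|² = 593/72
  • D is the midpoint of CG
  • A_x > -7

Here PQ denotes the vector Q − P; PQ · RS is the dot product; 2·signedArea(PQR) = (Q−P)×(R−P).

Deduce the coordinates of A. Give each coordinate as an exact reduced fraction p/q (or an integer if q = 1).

A = (-79/12, -7/4)

1. A_x = -79/12  [line 1/3·x + -7·y + -181/18 = 0 ∩ |AD|² = 593/72]
2. A_y = -7/4  [line 1/3·x + -7·y + -181/18 = 0 ∩ |AD|² = 593/72]
   → A = (-79/12, -7/4)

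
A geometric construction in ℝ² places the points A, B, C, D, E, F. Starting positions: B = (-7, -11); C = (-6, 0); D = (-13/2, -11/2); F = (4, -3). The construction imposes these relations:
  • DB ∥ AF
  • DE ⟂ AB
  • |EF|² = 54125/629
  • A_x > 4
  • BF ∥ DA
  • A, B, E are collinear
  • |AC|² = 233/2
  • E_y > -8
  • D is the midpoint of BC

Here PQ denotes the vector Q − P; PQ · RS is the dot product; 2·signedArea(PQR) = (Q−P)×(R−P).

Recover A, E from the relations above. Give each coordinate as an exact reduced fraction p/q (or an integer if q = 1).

A = (9/2, 5/2)
E = (-2563/629, -4759/629)

1. A_x = 9/2  [DB ∥ AF ∩ BF ∥ DA]
2. A_y = 5/2  [DB ∥ AF ∩ BF ∥ DA]
   → A = (9/2, 5/2)
3. E_x = -2563/629  [A, B, E are collinear ∩ DE ⟂ AB]
4. E_y = -4759/629  [A, B, E are collinear ∩ DE ⟂ AB]
   → E = (-2563/629, -4759/629)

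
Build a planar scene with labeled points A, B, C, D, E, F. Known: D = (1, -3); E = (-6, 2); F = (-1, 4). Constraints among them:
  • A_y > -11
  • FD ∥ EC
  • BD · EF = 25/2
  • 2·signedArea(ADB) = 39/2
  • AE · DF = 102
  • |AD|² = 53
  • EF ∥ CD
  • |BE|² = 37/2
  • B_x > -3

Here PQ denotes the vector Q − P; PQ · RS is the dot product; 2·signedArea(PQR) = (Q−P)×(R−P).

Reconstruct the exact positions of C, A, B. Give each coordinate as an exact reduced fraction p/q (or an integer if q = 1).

1. C_x = -4  [EF ∥ CD ∩ FD ∥ EC]
2. C_y = -5  [EF ∥ CD ∩ FD ∥ EC]
   → C = (-4, -5)
3. A_x = 3  [line 2·x + -7·y + -76 = 0 ∩ |AD|² = 53]
4. A_y = -10  [line 2·x + -7·y + -76 = 0 ∩ |AD|² = 53]
   → A = (3, -10)
5. B_x = -5/2  [2·signedArea(ADB) = 39/2 ∩ BD · EF = 25/2]
6. B_y = -1/2  [2·signedArea(ADB) = 39/2 ∩ BD · EF = 25/2]
   → B = (-5/2, -1/2)

A = (3, -10)
B = (-5/2, -1/2)
C = (-4, -5)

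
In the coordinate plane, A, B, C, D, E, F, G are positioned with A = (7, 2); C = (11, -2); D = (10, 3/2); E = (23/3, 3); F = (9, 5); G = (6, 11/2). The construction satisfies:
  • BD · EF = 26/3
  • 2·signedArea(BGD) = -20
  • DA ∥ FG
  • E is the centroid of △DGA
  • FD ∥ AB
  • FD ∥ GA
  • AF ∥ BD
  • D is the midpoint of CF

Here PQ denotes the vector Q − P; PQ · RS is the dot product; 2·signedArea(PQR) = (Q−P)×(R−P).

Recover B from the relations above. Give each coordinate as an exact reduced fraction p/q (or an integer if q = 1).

1. B_x = 8  [AF ∥ BD ∩ FD ∥ AB]
2. B_y = -3/2  [AF ∥ BD ∩ FD ∥ AB]
   → B = (8, -3/2)

B = (8, -3/2)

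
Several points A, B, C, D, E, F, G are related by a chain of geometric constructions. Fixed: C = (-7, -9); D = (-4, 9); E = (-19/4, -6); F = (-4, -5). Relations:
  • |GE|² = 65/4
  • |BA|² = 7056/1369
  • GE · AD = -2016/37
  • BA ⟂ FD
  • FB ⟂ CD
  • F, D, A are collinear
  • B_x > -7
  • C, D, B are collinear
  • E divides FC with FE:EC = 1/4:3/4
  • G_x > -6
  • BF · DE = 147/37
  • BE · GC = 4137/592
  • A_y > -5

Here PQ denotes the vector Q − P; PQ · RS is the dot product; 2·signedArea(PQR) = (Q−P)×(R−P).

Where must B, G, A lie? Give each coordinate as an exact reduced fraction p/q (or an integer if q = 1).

A = (-4, -171/37)
B = (-232/37, -171/37)
G = (-21/4, -2)

1. B_x = -232/37  [C, D, B are collinear ∩ FB ⟂ CD]
2. B_y = -171/37  [C, D, B are collinear ∩ FB ⟂ CD]
   → B = (-232/37, -171/37)
3. G_x = -21/4  [line -225/148·x + 51/37·y + -3093/592 = 0 ∩ |GE|² = 65/4]
4. G_y = -2  [line -225/148·x + 51/37·y + -3093/592 = 0 ∩ |GE|² = 65/4]
   → G = (-21/4, -2)
5. A_x = -4  [GE · AD = -2016/37 ∩ F, D, A are collinear]
6. A_y = -171/37  [GE · AD = -2016/37 ∩ F, D, A are collinear]
   → A = (-4, -171/37)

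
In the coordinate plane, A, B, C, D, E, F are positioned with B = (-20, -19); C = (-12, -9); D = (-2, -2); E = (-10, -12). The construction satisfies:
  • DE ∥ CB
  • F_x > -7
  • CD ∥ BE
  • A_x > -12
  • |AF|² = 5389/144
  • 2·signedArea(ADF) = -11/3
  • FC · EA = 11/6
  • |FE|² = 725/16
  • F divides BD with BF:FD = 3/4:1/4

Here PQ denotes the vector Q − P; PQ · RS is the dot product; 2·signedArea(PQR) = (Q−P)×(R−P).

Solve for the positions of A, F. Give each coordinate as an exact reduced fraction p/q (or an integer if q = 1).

A = (-34/3, -10)
F = (-13/2, -25/4)

1. F_x = -13/2  [F divides BD with BF:FD = 3/4:1/4]
2. F_y = -25/4  [F divides BD with BF:FD = 3/4:1/4]
   → F = (-13/2, -25/4)
3. A_x = -34/3  [2·signedArea(ADF) = -11/3 ∩ FC · EA = 11/6]
4. A_y = -10  [2·signedArea(ADF) = -11/3 ∩ FC · EA = 11/6]
   → A = (-34/3, -10)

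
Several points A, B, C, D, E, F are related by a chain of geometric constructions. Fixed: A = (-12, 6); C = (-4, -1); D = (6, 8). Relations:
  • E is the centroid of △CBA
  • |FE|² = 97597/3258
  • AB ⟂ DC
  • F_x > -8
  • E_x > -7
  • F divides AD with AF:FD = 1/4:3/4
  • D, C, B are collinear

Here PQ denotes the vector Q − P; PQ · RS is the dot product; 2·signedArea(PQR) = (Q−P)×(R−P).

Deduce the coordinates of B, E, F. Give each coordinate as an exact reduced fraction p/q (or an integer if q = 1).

B = (-894/181, -334/181)
E = (-3790/543, 571/543)
F = (-15/2, 13/2)

1. B_x = -894/181  [D, C, B are collinear ∩ AB ⟂ DC]
2. B_y = -334/181  [D, C, B are collinear ∩ AB ⟂ DC]
   → B = (-894/181, -334/181)
3. E_x = -3790/543  [E is the centroid of △CBA]
4. E_y = 571/543  [E is the centroid of △CBA]
   → E = (-3790/543, 571/543)
5. F_x = -15/2  [F divides AD with AF:FD = 1/4:3/4]
6. F_y = 13/2  [F divides AD with AF:FD = 1/4:3/4]
   → F = (-15/2, 13/2)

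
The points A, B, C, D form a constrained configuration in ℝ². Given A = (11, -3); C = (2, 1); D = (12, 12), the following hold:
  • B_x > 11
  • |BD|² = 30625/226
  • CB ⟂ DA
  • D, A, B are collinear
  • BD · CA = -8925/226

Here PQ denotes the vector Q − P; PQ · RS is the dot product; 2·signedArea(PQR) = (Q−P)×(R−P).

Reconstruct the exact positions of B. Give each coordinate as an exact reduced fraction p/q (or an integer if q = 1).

1. B_x = 2537/226  [D, A, B are collinear ∩ CB ⟂ DA]
2. B_y = 87/226  [D, A, B are collinear ∩ CB ⟂ DA]
   → B = (2537/226, 87/226)

B = (2537/226, 87/226)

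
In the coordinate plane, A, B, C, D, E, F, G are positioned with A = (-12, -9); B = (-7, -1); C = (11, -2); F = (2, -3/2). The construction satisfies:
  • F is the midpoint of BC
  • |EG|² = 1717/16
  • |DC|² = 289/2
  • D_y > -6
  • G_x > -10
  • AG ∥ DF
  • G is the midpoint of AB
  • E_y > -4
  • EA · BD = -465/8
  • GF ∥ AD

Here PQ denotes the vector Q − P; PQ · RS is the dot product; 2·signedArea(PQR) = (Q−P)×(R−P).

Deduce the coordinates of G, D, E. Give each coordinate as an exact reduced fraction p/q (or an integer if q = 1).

D = (-1/2, -11/2)
E = (3/4, -7/2)
G = (-19/2, -5)

1. G_x = -19/2  [G is the midpoint of AB]
2. G_y = -5  [G is the midpoint of AB]
   → G = (-19/2, -5)
3. D_x = -1/2  [AG ∥ DF ∩ GF ∥ AD]
4. D_y = -11/2  [AG ∥ DF ∩ GF ∥ AD]
   → D = (-1/2, -11/2)
5. E_x = 3/4  [line -13/2·x + 9/2·y + 165/8 = 0 ∩ |EG|² = 1717/16]
6. E_y = -7/2  [line -13/2·x + 9/2·y + 165/8 = 0 ∩ |EG|² = 1717/16]
   → E = (3/4, -7/2)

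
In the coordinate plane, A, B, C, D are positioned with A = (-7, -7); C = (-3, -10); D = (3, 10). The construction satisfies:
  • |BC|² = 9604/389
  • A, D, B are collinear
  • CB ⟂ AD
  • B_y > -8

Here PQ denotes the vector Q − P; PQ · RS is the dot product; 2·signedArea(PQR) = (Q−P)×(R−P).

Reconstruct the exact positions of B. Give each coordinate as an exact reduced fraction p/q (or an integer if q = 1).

1. B_x = -2833/389  [A, D, B are collinear ∩ CB ⟂ AD]
2. B_y = -2910/389  [A, D, B are collinear ∩ CB ⟂ AD]
   → B = (-2833/389, -2910/389)

B = (-2833/389, -2910/389)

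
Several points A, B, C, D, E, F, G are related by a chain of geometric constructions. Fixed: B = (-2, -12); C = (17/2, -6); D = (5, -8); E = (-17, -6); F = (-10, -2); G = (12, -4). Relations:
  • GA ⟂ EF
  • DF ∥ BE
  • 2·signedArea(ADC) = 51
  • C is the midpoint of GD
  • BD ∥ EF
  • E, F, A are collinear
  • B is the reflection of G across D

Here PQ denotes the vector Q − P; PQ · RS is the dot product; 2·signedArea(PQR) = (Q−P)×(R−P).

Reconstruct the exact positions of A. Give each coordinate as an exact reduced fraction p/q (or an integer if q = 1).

1. A_x = 372/65  [E, F, A are collinear ∩ GA ⟂ EF]
2. A_y = 454/65  [E, F, A are collinear ∩ GA ⟂ EF]
   → A = (372/65, 454/65)

A = (372/65, 454/65)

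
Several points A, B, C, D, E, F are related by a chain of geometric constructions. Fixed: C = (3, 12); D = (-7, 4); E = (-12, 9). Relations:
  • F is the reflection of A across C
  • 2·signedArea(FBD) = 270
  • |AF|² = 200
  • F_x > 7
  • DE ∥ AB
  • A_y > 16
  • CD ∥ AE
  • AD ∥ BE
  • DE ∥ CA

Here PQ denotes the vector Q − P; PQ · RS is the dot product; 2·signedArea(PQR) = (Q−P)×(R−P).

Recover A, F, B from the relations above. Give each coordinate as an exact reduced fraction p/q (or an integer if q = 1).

1. A_x = -2  [CD ∥ AE ∩ DE ∥ CA]
2. A_y = 17  [CD ∥ AE ∩ DE ∥ CA]
   → A = (-2, 17)
3. F_x = 8  [F is the reflection of A across C]
4. F_y = 7  [F is the reflection of A across C]
   → F = (8, 7)
5. B_x = -7  [AD ∥ BE ∩ DE ∥ AB]
6. B_y = 22  [AD ∥ BE ∩ DE ∥ AB]
   → B = (-7, 22)

A = (-2, 17)
B = (-7, 22)
F = (8, 7)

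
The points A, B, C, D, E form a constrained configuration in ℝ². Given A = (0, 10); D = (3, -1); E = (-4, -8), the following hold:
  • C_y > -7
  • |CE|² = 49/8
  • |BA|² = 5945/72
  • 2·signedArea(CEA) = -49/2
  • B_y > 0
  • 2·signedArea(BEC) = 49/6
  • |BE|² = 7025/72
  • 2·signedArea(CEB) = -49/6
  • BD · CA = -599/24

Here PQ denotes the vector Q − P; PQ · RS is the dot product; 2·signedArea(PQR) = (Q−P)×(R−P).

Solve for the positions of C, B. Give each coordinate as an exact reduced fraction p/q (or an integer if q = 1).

1. C_x = -9/4  [line -18·x + 4·y + -31/2 = 0 ∩ |CE|² = 49/8]
2. C_y = -25/4  [line -18·x + 4·y + -31/2 = 0 ∩ |CE|² = 49/8]
   → C = (-9/4, -25/4)
3. B_x = 1/4  [2·signedArea(CEB) = -49/6 ∩ BD · CA = -599/24]
4. B_y = 11/12  [2·signedArea(CEB) = -49/6 ∩ BD · CA = -599/24]
   → B = (1/4, 11/12)

B = (1/4, 11/12)
C = (-9/4, -25/4)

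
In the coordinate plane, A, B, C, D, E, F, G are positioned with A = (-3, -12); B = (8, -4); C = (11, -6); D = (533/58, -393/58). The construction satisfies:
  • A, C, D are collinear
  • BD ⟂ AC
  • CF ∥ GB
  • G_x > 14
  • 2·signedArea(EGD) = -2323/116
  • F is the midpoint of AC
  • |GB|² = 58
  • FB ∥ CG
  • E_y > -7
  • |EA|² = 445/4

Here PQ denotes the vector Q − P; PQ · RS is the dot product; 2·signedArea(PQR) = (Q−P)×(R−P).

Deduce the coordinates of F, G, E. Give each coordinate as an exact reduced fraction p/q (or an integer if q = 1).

1. F_x = 4  [F is the midpoint of AC]
2. F_y = -9  [F is the midpoint of AC]
   → F = (4, -9)
3. G_x = 15  [CF ∥ GB ∩ FB ∥ CG]
4. G_y = -1  [CF ∥ GB ∩ FB ∥ CG]
   → G = (15, -1)
5. E_x = 6  [line 335/58·x + -337/58·y + -8401/116 = 0 ∩ |EA|² = 445/4]
6. E_y = -13/2  [line 335/58·x + -337/58·y + -8401/116 = 0 ∩ |EA|² = 445/4]
   → E = (6, -13/2)

E = (6, -13/2)
F = (4, -9)
G = (15, -1)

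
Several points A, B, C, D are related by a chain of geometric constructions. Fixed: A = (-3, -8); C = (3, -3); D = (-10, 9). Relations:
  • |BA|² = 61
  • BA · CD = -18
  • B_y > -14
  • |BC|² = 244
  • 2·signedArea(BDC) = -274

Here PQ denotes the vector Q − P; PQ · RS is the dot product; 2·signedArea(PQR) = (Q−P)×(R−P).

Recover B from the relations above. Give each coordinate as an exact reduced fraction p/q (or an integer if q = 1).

B = (-9, -13)

1. B_x = -9  [BA · CD = -18 ∩ 2·signedArea(BDC) = -274]
2. B_y = -13  [BA · CD = -18 ∩ 2·signedArea(BDC) = -274]
   → B = (-9, -13)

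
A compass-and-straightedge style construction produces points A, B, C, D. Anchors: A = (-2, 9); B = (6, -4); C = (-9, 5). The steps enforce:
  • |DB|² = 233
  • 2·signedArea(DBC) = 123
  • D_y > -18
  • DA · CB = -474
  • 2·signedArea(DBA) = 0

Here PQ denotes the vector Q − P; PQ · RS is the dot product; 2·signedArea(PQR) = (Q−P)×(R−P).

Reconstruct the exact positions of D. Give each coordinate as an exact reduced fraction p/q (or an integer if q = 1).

D = (14, -17)

1. D_x = 14  [2·signedArea(DBA) = 0 ∩ 2·signedArea(DBC) = 123]
2. D_y = -17  [2·signedArea(DBA) = 0 ∩ 2·signedArea(DBC) = 123]
   → D = (14, -17)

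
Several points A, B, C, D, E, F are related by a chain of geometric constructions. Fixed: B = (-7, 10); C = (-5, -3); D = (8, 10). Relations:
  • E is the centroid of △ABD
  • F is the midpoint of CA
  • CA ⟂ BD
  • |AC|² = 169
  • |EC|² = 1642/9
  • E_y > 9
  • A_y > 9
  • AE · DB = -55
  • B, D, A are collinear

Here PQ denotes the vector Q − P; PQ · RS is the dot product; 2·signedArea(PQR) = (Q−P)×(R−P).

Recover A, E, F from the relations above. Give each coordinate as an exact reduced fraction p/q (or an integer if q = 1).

1. A_x = -5  [B, D, A are collinear ∩ CA ⟂ BD]
2. A_y = 10  [B, D, A are collinear ∩ CA ⟂ BD]
   → A = (-5, 10)
3. E_x = -4/3  [E is the centroid of △ABD]
4. E_y = 10  [E is the centroid of △ABD]
   → E = (-4/3, 10)
5. F_x = -5  [F is the midpoint of CA]
6. F_y = 7/2  [F is the midpoint of CA]
   → F = (-5, 7/2)

A = (-5, 10)
E = (-4/3, 10)
F = (-5, 7/2)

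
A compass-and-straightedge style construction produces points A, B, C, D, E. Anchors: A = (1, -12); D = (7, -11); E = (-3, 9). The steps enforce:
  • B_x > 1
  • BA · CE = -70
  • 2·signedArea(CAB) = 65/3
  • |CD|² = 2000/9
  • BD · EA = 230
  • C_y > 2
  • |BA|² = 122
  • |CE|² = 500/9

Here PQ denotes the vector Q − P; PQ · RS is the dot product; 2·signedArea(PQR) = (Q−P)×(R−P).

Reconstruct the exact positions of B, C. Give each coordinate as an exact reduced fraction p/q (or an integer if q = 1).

B = (2, -1)
C = (1/3, 7/3)

1. B_x = 2  [line -4·x + 21·y + 29 = 0 ∩ |BA|² = 122]
2. B_y = -1  [line -4·x + 21·y + 29 = 0 ∩ |BA|² = 122]
   → B = (2, -1)
3. C_x = 1/3  [BA · CE = -70 ∩ 2·signedArea(CAB) = 65/3]
4. C_y = 7/3  [BA · CE = -70 ∩ 2·signedArea(CAB) = 65/3]
   → C = (1/3, 7/3)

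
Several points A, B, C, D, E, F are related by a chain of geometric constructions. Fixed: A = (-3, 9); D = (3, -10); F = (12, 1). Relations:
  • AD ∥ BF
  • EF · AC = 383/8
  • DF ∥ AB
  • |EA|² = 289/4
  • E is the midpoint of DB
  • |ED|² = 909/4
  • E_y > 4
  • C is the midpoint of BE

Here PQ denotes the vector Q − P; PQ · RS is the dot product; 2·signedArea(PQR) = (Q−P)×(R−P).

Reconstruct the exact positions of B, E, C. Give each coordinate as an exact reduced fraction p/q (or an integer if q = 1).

B = (6, 20)
C = (21/4, 25/2)
E = (9/2, 5)

1. B_x = 6  [AD ∥ BF ∩ DF ∥ AB]
2. B_y = 20  [AD ∥ BF ∩ DF ∥ AB]
   → B = (6, 20)
3. E_x = 9/2  [E is the midpoint of DB]
4. E_y = 5  [E is the midpoint of DB]
   → E = (9/2, 5)
5. C_x = 21/4  [C is the midpoint of BE]
6. C_y = 25/2  [C is the midpoint of BE]
   → C = (21/4, 25/2)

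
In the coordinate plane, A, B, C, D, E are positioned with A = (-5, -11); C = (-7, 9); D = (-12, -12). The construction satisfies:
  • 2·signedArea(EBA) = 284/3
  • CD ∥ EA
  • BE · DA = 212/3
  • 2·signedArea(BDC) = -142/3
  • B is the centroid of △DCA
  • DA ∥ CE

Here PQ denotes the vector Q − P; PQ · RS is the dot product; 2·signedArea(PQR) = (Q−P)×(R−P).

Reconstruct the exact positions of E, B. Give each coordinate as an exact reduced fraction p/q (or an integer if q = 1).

1. E_x = 0  [CD ∥ EA ∩ DA ∥ CE]
2. E_y = 10  [CD ∥ EA ∩ DA ∥ CE]
   → E = (0, 10)
3. B_x = -8  [B is the centroid of △DCA]
4. B_y = -14/3  [B is the centroid of △DCA]
   → B = (-8, -14/3)

B = (-8, -14/3)
E = (0, 10)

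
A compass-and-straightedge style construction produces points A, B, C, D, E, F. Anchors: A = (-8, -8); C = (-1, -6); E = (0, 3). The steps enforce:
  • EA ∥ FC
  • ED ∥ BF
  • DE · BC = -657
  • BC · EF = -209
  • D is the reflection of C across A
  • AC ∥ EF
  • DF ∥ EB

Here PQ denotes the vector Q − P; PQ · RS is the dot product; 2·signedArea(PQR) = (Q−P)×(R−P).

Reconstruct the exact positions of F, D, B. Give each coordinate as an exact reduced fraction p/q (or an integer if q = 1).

1. F_x = 7  [EA ∥ FC ∩ AC ∥ EF]
2. F_y = 5  [EA ∥ FC ∩ AC ∥ EF]
   → F = (7, 5)
3. D_x = -15  [D is the reflection of C across A]
4. D_y = -10  [D is the reflection of C across A]
   → D = (-15, -10)
5. B_x = 22  [ED ∥ BF ∩ DF ∥ EB]
6. B_y = 18  [ED ∥ BF ∩ DF ∥ EB]
   → B = (22, 18)

B = (22, 18)
D = (-15, -10)
F = (7, 5)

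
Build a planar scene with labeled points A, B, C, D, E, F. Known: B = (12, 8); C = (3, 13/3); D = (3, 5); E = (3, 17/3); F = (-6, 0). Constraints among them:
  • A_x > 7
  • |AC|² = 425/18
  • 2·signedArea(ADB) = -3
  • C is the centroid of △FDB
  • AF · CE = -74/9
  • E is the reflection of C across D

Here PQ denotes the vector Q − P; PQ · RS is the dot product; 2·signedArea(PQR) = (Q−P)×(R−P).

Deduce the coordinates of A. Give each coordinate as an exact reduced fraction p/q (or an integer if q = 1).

A = (15/2, 37/6)

1. A_x = 15/2  [2·signedArea(ADB) = -3 ∩ AF · CE = -74/9]
2. A_y = 37/6  [2·signedArea(ADB) = -3 ∩ AF · CE = -74/9]
   → A = (15/2, 37/6)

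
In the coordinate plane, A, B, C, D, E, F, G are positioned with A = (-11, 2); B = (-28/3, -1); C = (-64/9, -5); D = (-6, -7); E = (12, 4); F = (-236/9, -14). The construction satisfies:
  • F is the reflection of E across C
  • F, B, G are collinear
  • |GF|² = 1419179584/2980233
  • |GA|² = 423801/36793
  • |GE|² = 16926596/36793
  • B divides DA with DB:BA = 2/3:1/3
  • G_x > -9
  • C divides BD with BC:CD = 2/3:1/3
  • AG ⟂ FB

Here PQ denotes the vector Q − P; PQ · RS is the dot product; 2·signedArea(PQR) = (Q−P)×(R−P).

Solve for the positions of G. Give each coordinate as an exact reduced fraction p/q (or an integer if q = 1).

1. G_x = -328556/36793  [F, B, G are collinear ∩ AG ⟂ FB]
2. G_y = -25366/36793  [F, B, G are collinear ∩ AG ⟂ FB]
   → G = (-328556/36793, -25366/36793)

G = (-328556/36793, -25366/36793)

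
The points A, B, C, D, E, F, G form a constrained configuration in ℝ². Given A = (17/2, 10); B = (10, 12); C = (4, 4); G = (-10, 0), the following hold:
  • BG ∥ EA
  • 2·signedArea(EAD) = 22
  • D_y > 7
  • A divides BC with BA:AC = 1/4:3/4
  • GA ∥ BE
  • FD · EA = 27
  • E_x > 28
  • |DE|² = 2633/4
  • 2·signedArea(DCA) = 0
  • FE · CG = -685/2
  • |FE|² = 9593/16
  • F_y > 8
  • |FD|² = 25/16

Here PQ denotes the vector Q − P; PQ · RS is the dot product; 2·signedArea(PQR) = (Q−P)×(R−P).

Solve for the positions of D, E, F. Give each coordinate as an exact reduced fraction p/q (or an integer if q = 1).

D = (7, 8)
E = (57/2, 22)
F = (31/4, 9)

1. E_x = 57/2  [BG ∥ EA ∩ GA ∥ BE]
2. E_y = 22  [BG ∥ EA ∩ GA ∥ BE]
   → E = (57/2, 22)
3. D_x = 7  [2·signedArea(DCA) = 0 ∩ 2·signedArea(EAD) = 22]
4. D_y = 8  [2·signedArea(DCA) = 0 ∩ 2·signedArea(EAD) = 22]
   → D = (7, 8)
5. F_x = 31/4  [FE · CG = -685/2 ∩ FD · EA = 27]
6. F_y = 9  [FE · CG = -685/2 ∩ FD · EA = 27]
   → F = (31/4, 9)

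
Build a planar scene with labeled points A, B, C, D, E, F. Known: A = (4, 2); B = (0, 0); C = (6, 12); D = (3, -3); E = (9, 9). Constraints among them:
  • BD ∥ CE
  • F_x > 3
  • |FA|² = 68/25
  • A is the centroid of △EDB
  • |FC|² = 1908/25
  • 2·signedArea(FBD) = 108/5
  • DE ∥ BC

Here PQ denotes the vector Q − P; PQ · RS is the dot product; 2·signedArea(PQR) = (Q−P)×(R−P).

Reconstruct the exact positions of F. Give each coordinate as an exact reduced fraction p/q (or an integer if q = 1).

1. F_x = 18/5  [line 3·x + 3·y + -108/5 = 0 ∩ |FC|² = 1908/25]
2. F_y = 18/5  [line 3·x + 3·y + -108/5 = 0 ∩ |FC|² = 1908/25]
   → F = (18/5, 18/5)

F = (18/5, 18/5)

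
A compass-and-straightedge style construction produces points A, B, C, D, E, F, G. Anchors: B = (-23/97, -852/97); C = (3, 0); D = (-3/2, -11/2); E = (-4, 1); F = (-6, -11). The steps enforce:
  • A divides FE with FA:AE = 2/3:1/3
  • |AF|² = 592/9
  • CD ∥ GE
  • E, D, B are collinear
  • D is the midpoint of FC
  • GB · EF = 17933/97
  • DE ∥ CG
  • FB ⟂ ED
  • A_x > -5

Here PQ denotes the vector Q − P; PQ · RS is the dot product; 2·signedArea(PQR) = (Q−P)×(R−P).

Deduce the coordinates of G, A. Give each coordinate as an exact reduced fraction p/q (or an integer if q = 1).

A = (-14/3, -3)
G = (1/2, 13/2)

1. G_x = 1/2  [CD ∥ GE ∩ DE ∥ CG]
2. G_y = 13/2  [CD ∥ GE ∩ DE ∥ CG]
   → G = (1/2, 13/2)
3. A_x = -14/3  [A divides FE with FA:AE = 2/3:1/3]
4. A_y = -3  [A divides FE with FA:AE = 2/3:1/3]
   → A = (-14/3, -3)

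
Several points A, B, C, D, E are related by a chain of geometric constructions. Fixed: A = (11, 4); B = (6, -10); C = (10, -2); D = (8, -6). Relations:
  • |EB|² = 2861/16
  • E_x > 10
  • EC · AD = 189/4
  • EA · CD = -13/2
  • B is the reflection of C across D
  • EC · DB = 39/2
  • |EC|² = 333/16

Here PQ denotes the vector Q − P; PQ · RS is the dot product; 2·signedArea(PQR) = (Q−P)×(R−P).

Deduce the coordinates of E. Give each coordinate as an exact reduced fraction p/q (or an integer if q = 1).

1. E_x = 43/4  [EC · AD = 189/4 ∩ EC · DB = 39/2]
2. E_y = 5/2  [EC · AD = 189/4 ∩ EC · DB = 39/2]
   → E = (43/4, 5/2)

E = (43/4, 5/2)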